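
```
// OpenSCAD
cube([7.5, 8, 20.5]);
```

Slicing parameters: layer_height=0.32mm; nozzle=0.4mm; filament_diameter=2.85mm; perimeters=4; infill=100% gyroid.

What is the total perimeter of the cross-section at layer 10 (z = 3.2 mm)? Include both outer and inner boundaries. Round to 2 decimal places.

At z = 3.2 mm: the cube is present — its section is the full 7.5×8 rectangle (perimeter 31.00 mm). Overall, the cross-section is a single solid region. Total boundary length (outer) = 31.00 mm.

31.00 mm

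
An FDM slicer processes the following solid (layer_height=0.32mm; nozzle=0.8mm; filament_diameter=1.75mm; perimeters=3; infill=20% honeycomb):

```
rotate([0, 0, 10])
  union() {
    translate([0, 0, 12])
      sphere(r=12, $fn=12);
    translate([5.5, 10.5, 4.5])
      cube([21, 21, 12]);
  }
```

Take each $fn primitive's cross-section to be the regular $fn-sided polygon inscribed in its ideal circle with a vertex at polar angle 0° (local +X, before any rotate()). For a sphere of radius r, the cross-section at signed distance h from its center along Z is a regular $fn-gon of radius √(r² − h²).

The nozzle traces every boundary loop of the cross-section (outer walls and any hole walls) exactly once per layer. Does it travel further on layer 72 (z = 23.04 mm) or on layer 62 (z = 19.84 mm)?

layer 62 (z = 19.84 mm)

Layer 72 (z = 23.04): the r=12 sphere contributes a regular 12-gon of circumradius √(12²−11.04²) = 4.703 (perimeter = 2·12·4.703·sin(180°/12) = 29.21 mm); the cube at (5.5, 10.5) is absent (z outside [4.5, 16.5]); Merging all regions: only the r=12 sphere is present, so the union is just that shape — boundary = 29.21 mm; (rotated 10° about Z; rotation is an isometry so areas/perimeters/island counts are preserved). So its perimeter = 29.21 mm. Layer 62 (z = 19.84): the sphere: section is a regular 12-gon, circumradius = √(r²−h²) = √(12²−7.84²) = 9.085 (perimeter = 2·12·9.085·sin(180°/12) = 56.43 mm); the cube at (5.5, 10.5) is not intersected at this z (z outside [4.5, 16.5]); Combining (union): only the r=12 sphere is present, so the union is just that shape — boundary = 56.43 mm; (whole slice rotated 10° about Z — lengths, areas and connectivity unchanged). So its perimeter = 56.43 mm. Layer 62 is larger (56.43 vs 29.21 mm).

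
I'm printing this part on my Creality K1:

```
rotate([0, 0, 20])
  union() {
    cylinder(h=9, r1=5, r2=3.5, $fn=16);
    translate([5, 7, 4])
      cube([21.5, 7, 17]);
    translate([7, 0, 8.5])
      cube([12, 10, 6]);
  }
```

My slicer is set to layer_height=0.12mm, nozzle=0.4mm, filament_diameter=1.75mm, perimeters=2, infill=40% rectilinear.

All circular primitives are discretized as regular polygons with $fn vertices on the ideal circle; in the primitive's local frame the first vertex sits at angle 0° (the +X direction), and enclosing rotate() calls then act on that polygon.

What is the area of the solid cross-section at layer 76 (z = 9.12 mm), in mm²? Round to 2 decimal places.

234.50 mm²

At z = 9.12 mm: the cone does not reach this height (z outside [0, 9]); the cube at (5, 7) (footprint 21.5×7) is included at this height (area 150.50 mm²); the 12×10 cube at (7, 0) contributes its full rectangle (area 120.00 mm²); Taking the union: the regions partially overlap — summed areas 270.50 mm² minus the doubly-counted overlap 36.00 mm² gives 234.50 mm² — area = 234.50 mm²; (rotated 20° about Z; rotation is an isometry so areas/perimeters/island counts are preserved). Overall, the cross-section is a single solid region. Net area = 234.50 mm².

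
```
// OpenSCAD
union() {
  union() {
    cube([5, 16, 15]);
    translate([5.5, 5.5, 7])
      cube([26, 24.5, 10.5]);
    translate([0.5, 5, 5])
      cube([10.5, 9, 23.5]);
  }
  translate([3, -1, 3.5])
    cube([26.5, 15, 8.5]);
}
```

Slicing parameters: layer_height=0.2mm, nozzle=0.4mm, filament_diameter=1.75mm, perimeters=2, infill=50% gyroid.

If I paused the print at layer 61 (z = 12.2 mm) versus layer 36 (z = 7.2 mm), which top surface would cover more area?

Layer 61 (z = 12.2): the cube is present — its section is the full 5×16 rectangle (area 80.00 mm²); the cube at (5.5, 5.5) is present — its section is the full 26×24.5 rectangle (area 637.00 mm²); the cube at (0.5, 5) is present — its section is the full 10.5×9 rectangle (area 94.50 mm²); Taking the union: the regions partially overlap — summed areas 811.50 mm² minus the doubly-counted overlap 87.25 mm² gives 724.25 mm² — area = 724.25 mm²; the cube at (3, -1) is not intersected at this z (z outside [3.5, 12]); Merging all regions: only that combined region is present, so the union is just that shape — area = 724.25 mm². So its area = 724.25 mm². Layer 36 (z = 7.2): the cube (footprint 5×16) is included at this height (area 80.00 mm²); the 26×24.5 cube at (5.5, 5.5) contributes its full rectangle (area 637.00 mm²); the 10.5×9 cube at (0.5, 5) contributes its full rectangle (area 94.50 mm²); Merging all regions: the regions partially overlap — summed areas 811.50 mm² minus the doubly-counted overlap 87.25 mm² gives 724.25 mm² — area = 724.25 mm²; the 26.5×15 cube at (3, -1) contributes its full rectangle (area 397.50 mm²); Merging all regions: the regions partially overlap — summed areas 1121.75 mm² minus the doubly-counted overlap 239.25 mm² gives 882.50 mm² — area = 882.50 mm². So its area = 882.50 mm². Layer 36 is larger (882.50 vs 724.25 mm²).

layer 36 (z = 7.2 mm)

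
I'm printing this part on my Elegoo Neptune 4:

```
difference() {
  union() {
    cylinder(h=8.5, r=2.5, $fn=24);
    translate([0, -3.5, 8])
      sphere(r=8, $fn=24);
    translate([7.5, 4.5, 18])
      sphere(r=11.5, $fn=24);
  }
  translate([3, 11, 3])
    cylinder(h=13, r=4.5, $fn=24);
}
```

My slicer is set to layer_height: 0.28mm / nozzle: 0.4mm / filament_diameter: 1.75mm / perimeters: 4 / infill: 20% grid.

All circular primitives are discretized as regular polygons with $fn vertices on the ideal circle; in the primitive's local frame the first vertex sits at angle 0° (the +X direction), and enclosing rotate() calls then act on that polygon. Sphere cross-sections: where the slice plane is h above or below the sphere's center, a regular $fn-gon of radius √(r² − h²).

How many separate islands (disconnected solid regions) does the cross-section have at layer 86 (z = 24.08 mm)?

1

At z = 24.08 mm: the cylinder does not reach this height (z outside [0, 8.5]); the sphere at (0, -3.5) is absent (|z−center|=16.080 > r=8); the r=11.5 sphere at (7.5, 4.5) contributes a regular 24-gon of circumradius √(11.5²−6.08²) = 9.761; Merging all regions: only the r=11.5 sphere at (7.5, 4.5) is present, so the union is just that shape — 1 connected region; the cylinder at (3, 11) is not intersected at this z (z outside [3, 16]); Subtracting the remaining from the first: none of the subtracted shapes is present at this height, so that combined region is unchanged — 1 connected region. Overall, the cross-section is a single solid region. Island count = 1.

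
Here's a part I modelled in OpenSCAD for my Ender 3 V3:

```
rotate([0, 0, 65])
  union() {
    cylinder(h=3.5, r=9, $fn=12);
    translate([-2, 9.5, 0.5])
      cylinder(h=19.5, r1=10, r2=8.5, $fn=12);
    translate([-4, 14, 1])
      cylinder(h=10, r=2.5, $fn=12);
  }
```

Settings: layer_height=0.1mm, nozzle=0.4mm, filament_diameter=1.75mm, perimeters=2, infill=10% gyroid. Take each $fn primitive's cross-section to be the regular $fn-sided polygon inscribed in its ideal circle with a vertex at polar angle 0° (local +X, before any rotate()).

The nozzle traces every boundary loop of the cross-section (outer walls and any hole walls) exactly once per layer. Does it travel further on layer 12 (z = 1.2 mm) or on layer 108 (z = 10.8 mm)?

Layer 12 (z = 1.2): the r=9 cylinder gives a regular 12-gon of circumradius 9 (constant along its height) (perimeter = 2·12·9.000·sin(180°/12) = 55.90 mm); the cone at (-2, 9.5): at t=0.036 of its height the radius interpolates to r₁+(r₂−r₁)t = 9.946, giving a regular 12-gon of that circumradius (perimeter = 2·12·9.946·sin(180°/12) = 61.78 mm); the r=2.5 cylinder at (-4, 14) contributes a regular 12-gon of circumradius 2.5 (perimeter = 2·12·2.500·sin(180°/12) = 15.53 mm); Combining (union): the regions partially overlap (shared area 116.67 mm²), so the edge portions inside another operand are dropped and the merged outline is re-measured after clipping — boundary = 79.71 mm; (whole slice rotated 65° about Z — lengths, areas and connectivity unchanged). So its perimeter = 79.71 mm. Layer 108 (z = 10.8): the cylinder does not reach this height (z outside [0, 3.5]); the cone at (-2, 9.5): at t=0.528 of its height the radius interpolates to r₁+(r₂−r₁)t = 9.208, giving a regular 12-gon of that circumradius (perimeter = 2·12·9.208·sin(180°/12) = 57.20 mm); the r=2.5 cylinder at (-4, 14) contributes a regular 12-gon of circumradius 2.5 (perimeter = 2·12·2.500·sin(180°/12) = 15.53 mm); Taking the union: the r=2.5 cylinder at (-4, 14) lies entirely inside the cone at (-2, 9.5), so the union is just the cone at (-2, 9.5) — boundary = 57.20 mm; (rotated 65° about Z; rotation is an isometry so areas/perimeters/island counts are preserved). So its perimeter = 57.20 mm. Layer 12 is larger (79.71 vs 57.20 mm).

layer 12 (z = 1.2 mm)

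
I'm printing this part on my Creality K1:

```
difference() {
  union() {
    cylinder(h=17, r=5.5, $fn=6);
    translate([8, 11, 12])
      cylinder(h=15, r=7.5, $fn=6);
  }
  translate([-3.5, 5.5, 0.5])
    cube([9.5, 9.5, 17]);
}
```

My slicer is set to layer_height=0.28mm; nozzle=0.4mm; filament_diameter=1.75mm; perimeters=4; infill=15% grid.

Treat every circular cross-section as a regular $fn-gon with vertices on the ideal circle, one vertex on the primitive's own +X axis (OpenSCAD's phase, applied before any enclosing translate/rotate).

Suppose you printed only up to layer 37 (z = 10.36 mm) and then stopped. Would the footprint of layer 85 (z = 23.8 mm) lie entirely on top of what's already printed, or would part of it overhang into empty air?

Compare the two slices. At z = 10.36: the r=5.5 cylinder gives a regular 6-gon of circumradius 5.5 (constant along its height) (area = (6/2)·5.500²·sin(360°/6) = 78.59 mm²); the cylinder at (8, 11) is absent (z outside [12, 27]); Taking the union: only the r=5.5 cylinder is present, so the union is just that shape — area = 78.59 mm²; the 9.5×9.5 cube at (-3.5, 5.5) contributes its full rectangle (area 90.25 mm²); After the difference (first − rest): starting from the result so far (78.59 mm²), the 9.5×9.5 cube at (-3.5, 5.5) misses the remaining region (no effect) — area = 78.59 mm². At z = 23.8: the cylinder is not intersected at this z (z outside [0, 17]); the r=7.5 cylinder at (8, 11) gives a regular 6-gon of circumradius 7.5 (constant along its height) (area = (6/2)·7.500²·sin(360°/6) = 146.14 mm²); Merging all regions: only the r=7.5 cylinder at (8, 11) is present, so the union is just that shape — area = 146.14 mm²; the cube at (-3.5, 5.5) does not reach this height (z outside [0.5, 17.5]); Subtracting the remaining from the first: none of the subtracted shapes is present at this height, so the result so far is unchanged — area = 146.14 mm². Checking containment: at z = 23.8 the cross-section extends beyond the z = 10.36 cross-section by about 146.14 mm².

part overhangs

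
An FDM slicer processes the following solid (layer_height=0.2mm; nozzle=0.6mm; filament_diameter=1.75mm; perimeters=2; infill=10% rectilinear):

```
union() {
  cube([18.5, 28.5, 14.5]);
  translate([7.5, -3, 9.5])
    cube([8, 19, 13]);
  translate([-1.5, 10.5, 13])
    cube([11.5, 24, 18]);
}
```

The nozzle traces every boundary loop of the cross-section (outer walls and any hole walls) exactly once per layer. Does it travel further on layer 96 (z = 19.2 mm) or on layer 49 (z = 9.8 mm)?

Layer 96 (z = 19.2): the cube does not reach this height (z outside [0, 14.5]); the 8×19 cube at (7.5, -3) contributes its full rectangle (perimeter 54.00 mm); the cube at (-1.5, 10.5) (footprint 11.5×24) is included at this height (perimeter 71.00 mm); Taking the union: the regions partially overlap (shared area 13.75 mm²), so the edge portions inside another operand are dropped and the merged outline is re-measured after clipping — boundary = 109.00 mm. So its perimeter = 109.00 mm. Layer 49 (z = 9.8): the cube (footprint 18.5×28.5) is included at this height (perimeter 94.00 mm); the 8×19 cube at (7.5, -3) contributes its full rectangle (perimeter 54.00 mm); the cube at (-1.5, 10.5) is absent (z outside [13, 31]); Combining (union): the regions partially overlap (shared area 128.00 mm²), so the edge portions inside another operand are dropped and the merged outline is re-measured after clipping — boundary = 100.00 mm. So its perimeter = 100.00 mm. Layer 96 is larger (109.00 vs 100.00 mm).

layer 96 (z = 19.2 mm)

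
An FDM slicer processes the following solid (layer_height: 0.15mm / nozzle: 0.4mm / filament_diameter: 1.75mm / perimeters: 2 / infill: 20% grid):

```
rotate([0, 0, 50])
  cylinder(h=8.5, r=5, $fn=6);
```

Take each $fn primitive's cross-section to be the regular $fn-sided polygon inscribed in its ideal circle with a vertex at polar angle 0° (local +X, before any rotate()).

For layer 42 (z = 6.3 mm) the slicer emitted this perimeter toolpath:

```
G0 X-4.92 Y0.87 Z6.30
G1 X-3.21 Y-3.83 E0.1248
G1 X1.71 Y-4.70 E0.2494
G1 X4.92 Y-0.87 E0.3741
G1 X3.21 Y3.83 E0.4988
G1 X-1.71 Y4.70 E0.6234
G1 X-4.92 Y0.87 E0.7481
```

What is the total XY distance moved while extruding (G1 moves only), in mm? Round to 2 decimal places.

Sum the Euclidean lengths of each G1 segment: total = 29.99 mm.

29.99 mm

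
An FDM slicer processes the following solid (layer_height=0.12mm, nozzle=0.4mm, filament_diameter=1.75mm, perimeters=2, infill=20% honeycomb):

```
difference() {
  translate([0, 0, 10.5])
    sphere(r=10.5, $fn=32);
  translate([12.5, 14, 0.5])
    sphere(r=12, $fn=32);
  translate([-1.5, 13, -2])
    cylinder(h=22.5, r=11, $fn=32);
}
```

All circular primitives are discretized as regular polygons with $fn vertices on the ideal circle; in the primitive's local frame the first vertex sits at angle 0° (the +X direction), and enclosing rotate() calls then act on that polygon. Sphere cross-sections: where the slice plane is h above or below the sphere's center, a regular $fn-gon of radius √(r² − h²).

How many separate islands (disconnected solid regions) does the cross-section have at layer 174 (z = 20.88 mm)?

1

At z = 20.88 mm: the r=10.5 sphere slices to a regular 32-gon of circumradius 1.583 (√(r²−h²) with h=10.38 from center); the sphere at (12.5, 14) does not reach this height (|z−center|=20.380 > r=12); the cylinder at (-1.5, 13) is not intersected at this z (z outside [-2, 20.5]); Taking the first minus the rest: none of the subtracted shapes is present at this height, so the r=10.5 sphere is unchanged — 1 connected region. Overall, the cross-section is a single solid region. Island count = 1.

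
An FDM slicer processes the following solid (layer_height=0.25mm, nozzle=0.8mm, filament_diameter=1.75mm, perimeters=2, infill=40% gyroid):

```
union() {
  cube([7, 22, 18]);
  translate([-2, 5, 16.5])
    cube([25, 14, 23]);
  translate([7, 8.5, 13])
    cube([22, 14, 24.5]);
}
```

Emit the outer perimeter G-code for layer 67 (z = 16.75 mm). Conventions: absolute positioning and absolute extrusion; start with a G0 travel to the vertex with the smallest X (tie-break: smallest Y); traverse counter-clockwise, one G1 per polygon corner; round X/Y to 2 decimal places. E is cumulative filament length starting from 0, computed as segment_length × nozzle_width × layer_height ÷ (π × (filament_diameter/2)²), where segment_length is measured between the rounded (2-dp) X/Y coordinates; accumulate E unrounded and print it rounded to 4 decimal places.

G0 X-2.00 Y5.00 Z16.75
G1 X0.00 Y5.00 E0.1663
G1 X0.00 Y0.00 E0.5821
G1 X7.00 Y0.00 E1.1641
G1 X7.00 Y5.00 E1.5799
G1 X23.00 Y5.00 E2.9103
G1 X23.00 Y8.50 E3.2013
G1 X29.00 Y8.50 E3.7002
G1 X29.00 Y22.50 E4.8643
G1 X7.00 Y22.50 E6.6936
G1 X7.00 Y22.00 E6.7352
G1 X0.00 Y22.00 E7.3172
G1 X0.00 Y19.00 E7.5667
G1 X-2.00 Y19.00 E7.7330
G1 X-2.00 Y5.00 E8.8971

At z = 16.75 mm: the cube (footprint 7×22) is included at this height; the 25×14 cube at (-2, 5) contributes its full rectangle; the cube at (7, 8.5) (footprint 22×14) is included at this height; Taking the union: the regions partially overlap (shared area 266.00 mm²), so overlapping operands fuse into one piece — 1 connected region. The outline is a single polygon with 14 vertices. Extrusion per mm of travel: 0.8 × 0.25 / (π × 0.875²) = 0.083150. Accumulating E over each segment gives final E = 8.8971.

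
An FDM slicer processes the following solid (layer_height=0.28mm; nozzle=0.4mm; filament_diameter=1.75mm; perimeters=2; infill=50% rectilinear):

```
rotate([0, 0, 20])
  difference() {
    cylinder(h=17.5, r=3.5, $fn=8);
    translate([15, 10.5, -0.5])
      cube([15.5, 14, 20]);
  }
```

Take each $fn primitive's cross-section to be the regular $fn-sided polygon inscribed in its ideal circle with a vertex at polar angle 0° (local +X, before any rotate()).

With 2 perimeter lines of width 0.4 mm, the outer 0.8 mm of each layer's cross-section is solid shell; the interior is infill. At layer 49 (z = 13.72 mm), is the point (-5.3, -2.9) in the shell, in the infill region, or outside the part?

outside

At z = 13.72 mm: the cylinder: section is a regular 8-gon, circumradius r=3.5; the cube at (15, 10.5) is present — its section is the full 15.5×14 rectangle; Subtracting the remaining from the first: starting from the r=3.5 cylinder, the 15.5×14 cube at (15, 10.5) misses the remaining region (no effect) — 1 connected region; (rotated 20° about Z; rotation is an isometry so areas/perimeters/island counts are preserved). Overall, the cross-section is a single solid region. Undo the 20° rotation: the query point maps to (-5.972, -0.912) in the un-rotated model frame. The nearest boundary edge runs (-2.47, -2.47)→(-3.50, 0.00); distance from the point to it = 2.64 mm. The point is not inside any of the regions above, so it lies outside the cross-section (2.64 mm from the nearest boundary).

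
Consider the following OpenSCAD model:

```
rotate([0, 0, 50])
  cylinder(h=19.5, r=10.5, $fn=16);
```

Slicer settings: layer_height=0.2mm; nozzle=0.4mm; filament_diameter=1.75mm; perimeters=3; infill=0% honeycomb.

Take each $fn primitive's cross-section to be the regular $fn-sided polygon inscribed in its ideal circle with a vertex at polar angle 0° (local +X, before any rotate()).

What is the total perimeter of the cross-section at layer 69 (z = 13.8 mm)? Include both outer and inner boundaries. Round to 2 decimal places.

65.55 mm

At z = 13.8 mm: the cylinder: section is a regular 16-gon, circumradius r=10.5 (perimeter = 2·16·10.500·sin(180°/16) = 65.55 mm); (whole slice rotated 50° about Z — lengths, areas and connectivity unchanged). Overall, the cross-section is a single solid region. Total boundary length (outer) = 65.55 mm.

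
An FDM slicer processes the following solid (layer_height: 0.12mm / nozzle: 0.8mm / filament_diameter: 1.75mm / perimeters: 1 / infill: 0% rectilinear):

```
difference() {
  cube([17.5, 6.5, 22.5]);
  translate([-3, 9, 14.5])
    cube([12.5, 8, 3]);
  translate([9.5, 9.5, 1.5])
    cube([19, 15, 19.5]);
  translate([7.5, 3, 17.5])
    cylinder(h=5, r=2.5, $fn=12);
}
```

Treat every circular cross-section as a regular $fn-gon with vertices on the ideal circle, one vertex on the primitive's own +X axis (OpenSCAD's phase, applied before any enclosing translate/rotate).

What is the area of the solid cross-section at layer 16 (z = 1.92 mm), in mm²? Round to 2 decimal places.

At z = 1.92 mm: the cube (footprint 17.5×6.5) is included at this height (area 113.75 mm²); the cube at (-3, 9) is not intersected at this z (z outside [14.5, 17.5]); the cube at (9.5, 9.5) is present — its section is the full 19×15 rectangle (area 285.00 mm²); the cylinder at (7.5, 3) does not reach this height (z outside [17.5, 22.5]); After the difference (first − rest): starting from the 17.5×6.5 cube (113.75 mm²), the 19×15 cube at (9.5, 9.5) misses the remaining region (no effect) — area = 113.75 mm². Overall, the cross-section is a single solid region. Net area = 113.75 mm².

113.75 mm²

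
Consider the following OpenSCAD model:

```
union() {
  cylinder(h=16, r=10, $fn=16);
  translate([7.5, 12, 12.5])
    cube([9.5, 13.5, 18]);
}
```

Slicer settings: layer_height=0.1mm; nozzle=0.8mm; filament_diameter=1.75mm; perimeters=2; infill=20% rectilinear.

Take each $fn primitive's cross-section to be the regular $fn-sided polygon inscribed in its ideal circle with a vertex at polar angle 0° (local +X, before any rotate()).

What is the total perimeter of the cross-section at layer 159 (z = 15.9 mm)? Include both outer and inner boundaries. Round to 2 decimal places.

At z = 15.9 mm: the r=10 cylinder contributes a regular 16-gon of circumradius 10 (perimeter = 2·16·10.000·sin(180°/16) = 62.43 mm); the cube at (7.5, 12) is present — its section is the full 9.5×13.5 rectangle (perimeter 46.00 mm); Merging all regions: the 2 present regions are separate (no shared area or edge), so areas and boundary lengths simply add and each stays a separate island — boundary = 108.43 mm. Overall, the cross-section has 2 separate islands. Total boundary length (outer) = 108.43 mm.

108.43 mm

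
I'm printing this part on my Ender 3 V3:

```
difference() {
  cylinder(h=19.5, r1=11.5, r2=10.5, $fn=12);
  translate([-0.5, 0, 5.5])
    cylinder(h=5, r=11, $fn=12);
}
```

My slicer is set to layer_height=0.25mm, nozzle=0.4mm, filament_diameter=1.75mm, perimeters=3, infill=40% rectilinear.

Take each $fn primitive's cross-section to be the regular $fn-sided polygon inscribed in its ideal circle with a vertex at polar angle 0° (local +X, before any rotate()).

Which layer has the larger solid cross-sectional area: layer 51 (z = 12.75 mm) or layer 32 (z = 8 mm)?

layer 51 (z = 12.75 mm)

Layer 51 (z = 12.75): the cone (r1=11.5→r2=10.5) has section circumradius 10.846 here — a regular 12-gon (area = (12/2)·10.846²·sin(360°/12) = 352.92 mm²); the cylinder at (-0.5, 0) does not reach this height (z outside [5.5, 10.5]); After the difference (first − rest): none of the subtracted shapes is present at this height, so the cone is unchanged — area = 352.92 mm². So its area = 352.92 mm². Layer 32 (z = 8): the cone: at t=0.410 of its height the radius interpolates to r₁+(r₂−r₁)t = 11.090, giving a regular 12-gon of that circumradius (area = (12/2)·11.090²·sin(360°/12) = 368.95 mm²); the r=11 cylinder at (-0.5, 0) gives a regular 12-gon of circumradius 11 (constant along its height) (area = (12/2)·11.000²·sin(360°/12) = 363.00 mm²); After the difference (first − rest): starting from the cone (368.95 mm²), the r=11 cylinder at (-0.5, 0) partially overlaps it — only the 354.95 mm² overlap (of its 363.00 mm²) is removed, clipping the outline — area = 14.00 mm². So its area = 14.00 mm². Layer 51 is larger (352.92 vs 14.00 mm²).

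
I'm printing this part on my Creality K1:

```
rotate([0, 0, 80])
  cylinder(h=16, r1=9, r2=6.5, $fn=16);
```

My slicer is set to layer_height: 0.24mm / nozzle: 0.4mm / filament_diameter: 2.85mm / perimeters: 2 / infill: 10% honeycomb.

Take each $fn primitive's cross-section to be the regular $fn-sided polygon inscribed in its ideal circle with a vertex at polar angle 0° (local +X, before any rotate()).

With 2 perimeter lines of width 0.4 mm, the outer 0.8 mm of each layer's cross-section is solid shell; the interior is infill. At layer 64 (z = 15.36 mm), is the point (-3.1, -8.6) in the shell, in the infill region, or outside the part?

outside

At z = 15.36 mm: the cone contributes a regular 16-gon of circumradius 6.600 (interpolated between r1=9 and r2=6.5 at t=0.960); (rotated 80° about Z; rotation is an isometry so areas/perimeters/island counts are preserved). Overall, the cross-section is a single solid region. Undo the 80° rotation: the query point maps to (-9.008, 1.560) in the un-rotated model frame. The nearest boundary edge runs (-6.10, 2.53)→(-6.60, 0.00); distance from the point to it = 2.67 mm. The point is not inside any of the regions above, so it lies outside the cross-section (2.67 mm from the nearest boundary).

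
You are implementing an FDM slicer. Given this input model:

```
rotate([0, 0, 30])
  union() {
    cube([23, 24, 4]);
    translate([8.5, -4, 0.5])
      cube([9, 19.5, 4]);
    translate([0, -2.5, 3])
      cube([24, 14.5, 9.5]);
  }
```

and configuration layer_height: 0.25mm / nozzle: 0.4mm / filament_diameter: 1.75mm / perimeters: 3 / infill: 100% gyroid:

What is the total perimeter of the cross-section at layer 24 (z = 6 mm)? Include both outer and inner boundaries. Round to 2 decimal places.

77.00 mm

At z = 6 mm: the cube is absent (z outside [0, 4]); the cube at (8.5, -4) does not reach this height (z outside [0.5, 4.5]); the cube at (0, -2.5) is present — its section is the full 24×14.5 rectangle (perimeter 77.00 mm); Merging all regions: only the 24×14.5 cube at (0, -2.5) is present, so the union is just that shape — boundary = 77.00 mm; (whole slice rotated 30° about Z — lengths, areas and connectivity unchanged). Overall, the cross-section is a single solid region. Total boundary length (outer) = 77.00 mm.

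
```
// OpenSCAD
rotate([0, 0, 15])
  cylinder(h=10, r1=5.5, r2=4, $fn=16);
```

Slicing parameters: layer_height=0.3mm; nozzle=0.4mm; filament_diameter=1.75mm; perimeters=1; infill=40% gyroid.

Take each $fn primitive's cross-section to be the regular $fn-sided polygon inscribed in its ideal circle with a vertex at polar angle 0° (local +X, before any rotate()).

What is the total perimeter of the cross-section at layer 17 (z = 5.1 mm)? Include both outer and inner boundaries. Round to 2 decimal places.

29.56 mm

At z = 5.1 mm: the cone (r1=5.5→r2=4) has section circumradius 4.735 here — a regular 16-gon (perimeter = 2·16·4.735·sin(180°/16) = 29.56 mm); (rotated 15° about Z; rotation is an isometry so areas/perimeters/island counts are preserved). Overall, the cross-section is a single solid region. Total boundary length (outer) = 29.56 mm.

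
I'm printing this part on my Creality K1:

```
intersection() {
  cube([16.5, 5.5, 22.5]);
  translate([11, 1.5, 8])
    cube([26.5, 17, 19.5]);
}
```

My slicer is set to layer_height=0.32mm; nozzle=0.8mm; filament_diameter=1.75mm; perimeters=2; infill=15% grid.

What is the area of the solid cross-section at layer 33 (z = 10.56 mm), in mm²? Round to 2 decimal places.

At z = 10.56 mm: the cube (footprint 16.5×5.5) is included at this height (area 90.75 mm²); the cube at (11, 1.5) is present — its section is the full 26.5×17 rectangle (area 450.50 mm²); After intersecting: the 26.5×17 cube at (11, 1.5) partially overlaps the 16.5×5.5 cube; clipping to the common part keeps 22.00 mm² — area = 22.00 mm². Overall, the cross-section is a single solid region. Net area = 22.00 mm².

22.00 mm²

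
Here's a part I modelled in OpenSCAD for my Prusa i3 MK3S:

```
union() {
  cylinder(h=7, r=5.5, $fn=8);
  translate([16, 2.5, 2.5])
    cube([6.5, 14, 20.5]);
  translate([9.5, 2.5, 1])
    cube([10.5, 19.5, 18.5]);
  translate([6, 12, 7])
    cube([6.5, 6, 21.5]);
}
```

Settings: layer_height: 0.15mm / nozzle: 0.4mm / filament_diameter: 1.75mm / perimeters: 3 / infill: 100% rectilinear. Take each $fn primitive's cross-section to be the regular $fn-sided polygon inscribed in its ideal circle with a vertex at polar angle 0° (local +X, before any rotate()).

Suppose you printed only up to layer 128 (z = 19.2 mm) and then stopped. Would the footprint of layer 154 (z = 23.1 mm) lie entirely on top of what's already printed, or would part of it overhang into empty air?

entirely on top

Compare the two slices. At z = 19.2: the cylinder does not reach this height (z outside [0, 7]); the 6.5×14 cube at (16, 2.5) contributes its full rectangle (area 91.00 mm²); the cube at (9.5, 2.5) (footprint 10.5×19.5) is included at this height (area 204.75 mm²); the cube at (6, 12) (footprint 6.5×6) is included at this height (area 39.00 mm²); Merging all regions: the regions partially overlap — summed areas 334.75 mm² minus the doubly-counted overlap 74.00 mm² gives 260.75 mm² — area = 260.75 mm². At z = 23.1: the cylinder is absent (z outside [0, 7]); the cube at (16, 2.5) is not intersected at this z (z outside [2.5, 23]); the cube at (9.5, 2.5) is not intersected at this z (z outside [1, 19.5]); the 6.5×6 cube at (6, 12) contributes its full rectangle (area 39.00 mm²); Combining (union): only the 6.5×6 cube at (6, 12) is present, so the union is just that shape — area = 39.00 mm². Checking containment: the cross-section at z = 23.1 is a subset of the cross-section at z = 19.2.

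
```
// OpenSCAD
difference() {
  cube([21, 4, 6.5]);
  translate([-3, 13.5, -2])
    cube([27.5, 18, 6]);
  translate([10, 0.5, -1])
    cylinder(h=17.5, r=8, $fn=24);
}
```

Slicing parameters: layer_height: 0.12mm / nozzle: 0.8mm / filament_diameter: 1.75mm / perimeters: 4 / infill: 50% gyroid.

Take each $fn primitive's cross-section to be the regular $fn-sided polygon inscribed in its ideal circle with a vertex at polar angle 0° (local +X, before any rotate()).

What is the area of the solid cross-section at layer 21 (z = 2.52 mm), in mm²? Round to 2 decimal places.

22.22 mm²

At z = 2.52 mm: the 21×4 cube contributes its full rectangle (area 84.00 mm²); the cube at (-3, 13.5) (footprint 27.5×18) is included at this height (area 495.00 mm²); the cylinder at (10, 0.5): section is a regular 24-gon, circumradius r=8 (area = (24/2)·8.000²·sin(360°/24) = 198.77 mm²); After the difference (first − rest): starting from the 21×4 cube (84.00 mm²), the 27.5×18 cube at (-3, 13.5) misses the remaining region (no effect); the r=8 cylinder at (10, 0.5) partially overlaps it — only the 61.78 mm² overlap (of its 198.77 mm²) is removed, clipping the outline — area = 22.22 mm². Overall, the cross-section has 2 separate islands. Net area = 22.22 mm².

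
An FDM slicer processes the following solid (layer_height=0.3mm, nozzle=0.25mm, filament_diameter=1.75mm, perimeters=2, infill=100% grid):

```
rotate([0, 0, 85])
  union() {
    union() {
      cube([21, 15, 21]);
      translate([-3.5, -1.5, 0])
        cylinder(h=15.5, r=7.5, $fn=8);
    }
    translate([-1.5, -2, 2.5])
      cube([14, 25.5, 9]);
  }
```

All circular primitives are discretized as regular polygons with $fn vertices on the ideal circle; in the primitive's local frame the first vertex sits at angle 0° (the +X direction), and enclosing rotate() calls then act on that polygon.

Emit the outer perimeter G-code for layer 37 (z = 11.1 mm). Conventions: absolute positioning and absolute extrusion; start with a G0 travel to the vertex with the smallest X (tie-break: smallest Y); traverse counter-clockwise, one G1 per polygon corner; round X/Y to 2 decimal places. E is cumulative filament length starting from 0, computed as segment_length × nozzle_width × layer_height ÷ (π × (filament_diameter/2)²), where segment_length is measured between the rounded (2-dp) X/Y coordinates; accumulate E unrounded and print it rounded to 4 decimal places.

G0 X-23.54 Y0.55 Z11.10
G1 X-5.28 Y-1.04 E0.5715
G1 X-6.28 Y-2.96 E0.6390
G1 X-4.56 Y-8.44 E0.8181
G1 X0.54 Y-11.09 E0.9973
G1 X6.01 Y-9.36 E1.1762
G1 X8.66 Y-4.27 E1.3552
G1 X6.93 Y1.20 E1.5340
G1 X2.32 Y3.60 E1.6961
G1 X3.08 Y12.28 E1.9678
G1 X1.09 Y12.45 E2.0301
G1 X1.83 Y20.92 E2.2952
G1 X-13.11 Y22.23 E2.7628
G1 X-13.85 Y13.76 E3.0279
G1 X-22.32 Y14.50 E3.2930
G1 X-23.54 Y0.55 E3.7297

At z = 11.1 mm: the 21×15 cube contributes its full rectangle; the r=7.5 cylinder at (-3.5, -1.5) contributes a regular 8-gon of circumradius 7.5; Combining (union): the regions partially overlap (shared area 10.53 mm²), so overlapping operands fuse into one piece — 1 connected region; the cube at (-1.5, -2) is present — its section is the full 14×25.5 rectangle; Merging all regions: the regions partially overlap (shared area 205.27 mm²), so overlapping operands fuse into one piece — 1 connected region; (whole slice rotated 85° about Z — lengths, areas and connectivity unchanged). The outline is a single polygon with 15 vertices. Extrusion per mm of travel: 0.25 × 0.3 / (π × 0.875²) = 0.031181. Accumulating E over each segment gives final E = 3.7297.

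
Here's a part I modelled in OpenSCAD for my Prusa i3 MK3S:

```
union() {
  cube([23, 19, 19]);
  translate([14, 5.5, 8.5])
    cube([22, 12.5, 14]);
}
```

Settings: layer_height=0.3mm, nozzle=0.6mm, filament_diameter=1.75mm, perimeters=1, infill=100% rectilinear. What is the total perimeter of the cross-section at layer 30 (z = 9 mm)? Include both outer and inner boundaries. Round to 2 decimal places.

110.00 mm

At z = 9 mm: the 23×19 cube contributes its full rectangle (perimeter 84.00 mm); the 22×12.5 cube at (14, 5.5) contributes its full rectangle (perimeter 69.00 mm); Combining (union): the regions partially overlap (shared area 112.50 mm²), so the edge portions inside another operand are dropped and the merged outline is re-measured after clipping — boundary = 110.00 mm. Overall, the cross-section is a single solid region. Total boundary length (outer) = 110.00 mm.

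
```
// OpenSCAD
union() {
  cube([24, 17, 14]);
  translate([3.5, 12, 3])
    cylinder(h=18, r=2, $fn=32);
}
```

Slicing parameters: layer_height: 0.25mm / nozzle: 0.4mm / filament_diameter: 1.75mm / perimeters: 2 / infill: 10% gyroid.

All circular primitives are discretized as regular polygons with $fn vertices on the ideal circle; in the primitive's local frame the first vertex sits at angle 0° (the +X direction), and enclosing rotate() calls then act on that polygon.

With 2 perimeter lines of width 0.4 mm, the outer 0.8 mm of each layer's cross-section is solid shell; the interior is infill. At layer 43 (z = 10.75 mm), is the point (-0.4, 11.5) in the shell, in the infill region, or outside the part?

outside

At z = 10.75 mm: the cube (footprint 24×17) is included at this height; the r=2 cylinder at (3.5, 12) gives a regular 32-gon of circumradius 2 (constant along its height); Merging all regions: the r=2 cylinder at (3.5, 12) lies entirely inside the 24×17 cube, so the union is just the 24×17 cube — 1 connected region. Overall, the cross-section is a single solid region. The nearest boundary edge runs (0.00, 0.00)→(0.00, 17.00); distance from the point to it = 0.40 mm. The point is not inside any of the regions above, so it lies outside the cross-section (0.40 mm from the nearest boundary).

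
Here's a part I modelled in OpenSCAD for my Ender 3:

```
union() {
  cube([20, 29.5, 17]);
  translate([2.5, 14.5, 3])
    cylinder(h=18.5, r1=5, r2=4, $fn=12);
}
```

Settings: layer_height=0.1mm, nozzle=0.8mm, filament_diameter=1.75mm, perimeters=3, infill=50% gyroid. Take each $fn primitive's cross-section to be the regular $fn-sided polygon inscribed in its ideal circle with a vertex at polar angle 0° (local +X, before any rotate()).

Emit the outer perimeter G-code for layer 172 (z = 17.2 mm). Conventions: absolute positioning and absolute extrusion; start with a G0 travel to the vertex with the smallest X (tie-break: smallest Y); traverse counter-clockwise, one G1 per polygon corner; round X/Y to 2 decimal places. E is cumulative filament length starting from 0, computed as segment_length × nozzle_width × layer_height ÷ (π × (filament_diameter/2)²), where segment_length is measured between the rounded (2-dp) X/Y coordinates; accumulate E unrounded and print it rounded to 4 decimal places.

G0 X-1.73 Y14.50 Z17.20
G1 X-1.17 Y12.38 E0.0729
G1 X0.38 Y10.83 E0.1458
G1 X2.50 Y10.27 E0.2188
G1 X4.62 Y10.83 E0.2917
G1 X6.17 Y12.38 E0.3646
G1 X6.73 Y14.50 E0.4375
G1 X6.17 Y16.62 E0.5105
G1 X4.62 Y18.17 E0.5834
G1 X2.50 Y18.73 E0.6563
G1 X0.38 Y18.17 E0.7292
G1 X-1.17 Y16.62 E0.8021
G1 X-1.73 Y14.50 E0.8751

At z = 17.2 mm: the cube is not intersected at this z (z outside [0, 17]); the cone at (2.5, 14.5) (r1=5→r2=4) has section circumradius 4.232 here — a regular 12-gon; Combining (union): only the cone at (2.5, 14.5) is present, so the union is just that shape — 1 connected region. The outline is a single polygon with 12 vertices. Extrusion per mm of travel: 0.8 × 0.1 / (π × 0.875²) = 0.033260. Accumulating E over each segment gives final E = 0.8751.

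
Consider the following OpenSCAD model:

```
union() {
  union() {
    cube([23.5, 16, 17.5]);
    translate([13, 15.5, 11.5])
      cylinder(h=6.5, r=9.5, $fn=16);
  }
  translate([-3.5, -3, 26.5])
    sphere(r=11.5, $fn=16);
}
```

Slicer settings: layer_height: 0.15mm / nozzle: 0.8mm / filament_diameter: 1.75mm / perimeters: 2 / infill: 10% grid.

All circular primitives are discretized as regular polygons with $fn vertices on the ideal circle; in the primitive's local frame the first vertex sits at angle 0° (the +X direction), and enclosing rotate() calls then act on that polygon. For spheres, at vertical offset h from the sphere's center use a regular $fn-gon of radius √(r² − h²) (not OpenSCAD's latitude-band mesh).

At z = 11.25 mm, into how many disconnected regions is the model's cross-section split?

1

At z = 11.25 mm: the 23.5×16 cube contributes its full rectangle; the cylinder at (13, 15.5) is absent (z outside [11.5, 18]); Combining (union): only the 23.5×16 cube is present, so the union is just that shape — 1 connected region; the sphere at (-3.5, -3) does not reach this height (|z−center|=15.250 > r=11.5); Combining (union): only that combined region is present, so the union is just that shape — 1 connected region. The result has 1 disconnected region.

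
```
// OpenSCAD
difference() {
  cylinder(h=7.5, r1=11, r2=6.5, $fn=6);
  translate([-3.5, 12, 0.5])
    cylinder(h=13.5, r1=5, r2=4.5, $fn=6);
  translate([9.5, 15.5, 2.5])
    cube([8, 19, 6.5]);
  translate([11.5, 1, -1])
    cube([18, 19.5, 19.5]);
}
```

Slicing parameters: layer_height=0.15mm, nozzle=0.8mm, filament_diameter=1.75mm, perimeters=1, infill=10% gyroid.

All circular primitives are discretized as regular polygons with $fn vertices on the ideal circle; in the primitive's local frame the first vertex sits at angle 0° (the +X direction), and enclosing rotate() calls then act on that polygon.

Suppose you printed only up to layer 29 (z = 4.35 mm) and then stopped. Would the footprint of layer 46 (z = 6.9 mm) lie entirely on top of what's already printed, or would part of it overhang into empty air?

Compare the two slices. At z = 4.35: the cone (r1=11→r2=6.5) has section circumradius 8.390 here — a regular 6-gon (area = (6/2)·8.390²·sin(360°/6) = 182.88 mm²); the cone at (-3.5, 12): at t=0.285 of its height the radius interpolates to r₁+(r₂−r₁)t = 4.857, giving a regular 6-gon of that circumradius (area = (6/2)·4.857²·sin(360°/6) = 61.30 mm²); the cube at (9.5, 15.5) is present — its section is the full 8×19 rectangle (area 152.00 mm²); the cube at (11.5, 1) is present — its section is the full 18×19.5 rectangle (area 351.00 mm²); Taking the first minus the rest: starting from the cone (182.88 mm²), the cone at (-3.5, 12) misses the remaining region (no effect); the 8×19 cube at (9.5, 15.5) misses the remaining region (no effect); the 18×19.5 cube at (11.5, 1) misses the remaining region (no effect) — area = 182.88 mm². At z = 6.9: the cone (r1=11→r2=6.5) has section circumradius 6.860 here — a regular 6-gon (area = (6/2)·6.860²·sin(360°/6) = 122.26 mm²); the cone at (-3.5, 12) contributes a regular 6-gon of circumradius 4.763 (interpolated between r1=5 and r2=4.5 at t=0.474) (area = (6/2)·4.763²·sin(360°/6) = 58.94 mm²); the cube at (9.5, 15.5) is present — its section is the full 8×19 rectangle (area 152.00 mm²); the cube at (11.5, 1) (footprint 18×19.5) is included at this height (area 351.00 mm²); Taking the first minus the rest: starting from the cone (122.26 mm²), the cone at (-3.5, 12) misses the remaining region (no effect); the 8×19 cube at (9.5, 15.5) misses the remaining region (no effect); the 18×19.5 cube at (11.5, 1) misses the remaining region (no effect) — area = 122.26 mm². Checking containment: the cross-section at z = 6.9 is a subset of the cross-section at z = 4.35.

entirely on top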